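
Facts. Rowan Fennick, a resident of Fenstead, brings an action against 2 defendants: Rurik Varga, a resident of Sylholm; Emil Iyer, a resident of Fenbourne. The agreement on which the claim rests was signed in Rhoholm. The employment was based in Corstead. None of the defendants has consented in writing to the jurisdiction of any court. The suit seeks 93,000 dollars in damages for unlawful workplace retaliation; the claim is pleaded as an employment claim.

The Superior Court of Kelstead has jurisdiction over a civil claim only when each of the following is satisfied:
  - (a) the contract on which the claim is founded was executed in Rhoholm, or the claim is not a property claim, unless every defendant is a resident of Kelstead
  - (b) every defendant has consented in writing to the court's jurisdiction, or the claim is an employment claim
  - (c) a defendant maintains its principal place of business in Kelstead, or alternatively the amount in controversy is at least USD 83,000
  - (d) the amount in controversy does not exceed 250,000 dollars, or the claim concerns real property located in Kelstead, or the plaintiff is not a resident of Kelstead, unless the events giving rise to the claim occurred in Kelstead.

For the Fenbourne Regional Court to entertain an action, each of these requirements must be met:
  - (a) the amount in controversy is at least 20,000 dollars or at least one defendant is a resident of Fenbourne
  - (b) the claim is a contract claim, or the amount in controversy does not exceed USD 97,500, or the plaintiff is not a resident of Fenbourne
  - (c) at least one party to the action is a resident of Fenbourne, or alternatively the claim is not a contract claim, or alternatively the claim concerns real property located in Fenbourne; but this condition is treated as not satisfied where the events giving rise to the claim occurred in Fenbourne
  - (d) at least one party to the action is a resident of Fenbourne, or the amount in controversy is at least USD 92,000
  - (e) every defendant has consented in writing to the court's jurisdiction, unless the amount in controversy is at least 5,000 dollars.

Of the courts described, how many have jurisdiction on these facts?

2

The Superior Court of Kelstead:
  (a) The contract was executed in Rhoholm, which satisfies one of the alternatives. Condition met.
  (b) The claim is an employment claim, so this disjunct is met. Condition met.
  (c) The amount in controversy is $93,000, which meets the 83,000 dollars floor, so one alternative holds. Satisfied.
  (d) The amount in controversy is 93,000 dollars, within the 250,000 dollars ceiling, so one alternative holds. Condition met.
  → Every requirement is satisfied — jurisdiction.
The Fenbourne Regional Court:
  (a) The amount in controversy is 93,000 dollars, which meets the USD 20,000 floor, so this disjunct is met. Met.
  (b) The amount in controversy is $93,000, within the $97,500 ceiling, which satisfies one of the alternatives. Satisfied.
  (c) Emil Iyer resides in Fenbourne — that alternative is enough. The exception is not triggered, since the operative events occurred in Corstead, not Fenbourne. Satisfied.
  (d) Emil Iyer resides in Fenbourne, so one alternative holds. Condition met.
  (e) No such written consent has been filed. However, the amount in controversy is $93,000, which meets the 5,000 dollars floor, so the 'unless' proviso supplies this condition. Condition met.
  → Every requirement is satisfied — jurisdiction.
Courts with jurisdiction: the Superior Court of Kelstead, the Fenbourne Regional Court — 2 in total.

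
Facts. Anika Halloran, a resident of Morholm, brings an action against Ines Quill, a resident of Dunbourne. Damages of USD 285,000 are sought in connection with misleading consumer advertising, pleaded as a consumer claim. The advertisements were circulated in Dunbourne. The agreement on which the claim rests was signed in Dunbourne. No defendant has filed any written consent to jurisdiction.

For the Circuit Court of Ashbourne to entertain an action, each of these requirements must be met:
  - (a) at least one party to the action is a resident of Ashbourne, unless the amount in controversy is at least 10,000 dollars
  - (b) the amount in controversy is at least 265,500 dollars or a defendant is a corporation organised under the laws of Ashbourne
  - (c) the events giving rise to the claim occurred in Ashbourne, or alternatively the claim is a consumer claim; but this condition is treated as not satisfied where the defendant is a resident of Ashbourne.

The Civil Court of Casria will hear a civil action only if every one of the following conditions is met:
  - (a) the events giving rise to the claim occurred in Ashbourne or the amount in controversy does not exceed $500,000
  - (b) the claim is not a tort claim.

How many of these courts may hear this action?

The Circuit Court of Ashbourne:
  (a) No party resides in Ashbourne. The proviso rescues it, though: the amount in controversy is $285,000, which meets the 10,000 dollars floor. Met.
  (b) The amount in controversy is $285,000, which meets the USD 265,500 floor — that alternative is enough. Satisfied.
  (c) The claim is a consumer claim, so this disjunct is met. The carve-out does not apply: the defendant resides in Dunbourne, not Ashbourne. Condition met.
  → Every requirement is satisfied — jurisdiction.
The Civil Court of Casria:
  (a) The amount in controversy is 285,000 dollars, within the 500,000 dollars ceiling — that alternative is enough. Satisfied.
  (b) The claim is a consumer claim, not a tort claim. Condition met.
  → The court has jurisdiction.
Courts with jurisdiction: the Circuit Court of Ashbourne, the Civil Court of Casria — 2 in total.

2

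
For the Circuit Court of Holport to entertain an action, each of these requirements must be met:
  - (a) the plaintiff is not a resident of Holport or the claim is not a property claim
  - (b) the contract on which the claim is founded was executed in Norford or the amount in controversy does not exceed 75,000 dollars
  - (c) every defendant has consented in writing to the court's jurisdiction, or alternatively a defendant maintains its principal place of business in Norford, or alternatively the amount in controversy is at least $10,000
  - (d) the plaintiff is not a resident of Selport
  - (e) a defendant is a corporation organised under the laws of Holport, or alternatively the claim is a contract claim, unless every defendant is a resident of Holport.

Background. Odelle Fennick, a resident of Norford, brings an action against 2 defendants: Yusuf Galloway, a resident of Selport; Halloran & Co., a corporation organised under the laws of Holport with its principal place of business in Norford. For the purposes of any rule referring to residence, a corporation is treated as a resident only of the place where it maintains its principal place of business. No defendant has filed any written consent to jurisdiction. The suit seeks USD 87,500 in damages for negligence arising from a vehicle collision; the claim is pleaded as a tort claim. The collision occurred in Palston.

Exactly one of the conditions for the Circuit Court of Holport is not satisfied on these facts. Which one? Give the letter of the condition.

(b)

The Circuit Court of Holport:
  (a) The plaintiff resides in Norford, which is not Holport, which satisfies one of the alternatives. Condition met.
  (b) No contract (and hence no place of execution) is alleged; the amount in controversy is USD 87,500, above the USD 75,000 ceiling — every alternative fails. Fails.
  (c) Halloran & Co. has its principal place of business in Norford, which satisfies one of the alternatives. Met.
  (d) The plaintiff resides in Norford, which is not Selport. Met.
  (e) Halloran & Co. is organised under the laws of Holport, which satisfies one of the alternatives. Condition met.
Only condition (b) fails.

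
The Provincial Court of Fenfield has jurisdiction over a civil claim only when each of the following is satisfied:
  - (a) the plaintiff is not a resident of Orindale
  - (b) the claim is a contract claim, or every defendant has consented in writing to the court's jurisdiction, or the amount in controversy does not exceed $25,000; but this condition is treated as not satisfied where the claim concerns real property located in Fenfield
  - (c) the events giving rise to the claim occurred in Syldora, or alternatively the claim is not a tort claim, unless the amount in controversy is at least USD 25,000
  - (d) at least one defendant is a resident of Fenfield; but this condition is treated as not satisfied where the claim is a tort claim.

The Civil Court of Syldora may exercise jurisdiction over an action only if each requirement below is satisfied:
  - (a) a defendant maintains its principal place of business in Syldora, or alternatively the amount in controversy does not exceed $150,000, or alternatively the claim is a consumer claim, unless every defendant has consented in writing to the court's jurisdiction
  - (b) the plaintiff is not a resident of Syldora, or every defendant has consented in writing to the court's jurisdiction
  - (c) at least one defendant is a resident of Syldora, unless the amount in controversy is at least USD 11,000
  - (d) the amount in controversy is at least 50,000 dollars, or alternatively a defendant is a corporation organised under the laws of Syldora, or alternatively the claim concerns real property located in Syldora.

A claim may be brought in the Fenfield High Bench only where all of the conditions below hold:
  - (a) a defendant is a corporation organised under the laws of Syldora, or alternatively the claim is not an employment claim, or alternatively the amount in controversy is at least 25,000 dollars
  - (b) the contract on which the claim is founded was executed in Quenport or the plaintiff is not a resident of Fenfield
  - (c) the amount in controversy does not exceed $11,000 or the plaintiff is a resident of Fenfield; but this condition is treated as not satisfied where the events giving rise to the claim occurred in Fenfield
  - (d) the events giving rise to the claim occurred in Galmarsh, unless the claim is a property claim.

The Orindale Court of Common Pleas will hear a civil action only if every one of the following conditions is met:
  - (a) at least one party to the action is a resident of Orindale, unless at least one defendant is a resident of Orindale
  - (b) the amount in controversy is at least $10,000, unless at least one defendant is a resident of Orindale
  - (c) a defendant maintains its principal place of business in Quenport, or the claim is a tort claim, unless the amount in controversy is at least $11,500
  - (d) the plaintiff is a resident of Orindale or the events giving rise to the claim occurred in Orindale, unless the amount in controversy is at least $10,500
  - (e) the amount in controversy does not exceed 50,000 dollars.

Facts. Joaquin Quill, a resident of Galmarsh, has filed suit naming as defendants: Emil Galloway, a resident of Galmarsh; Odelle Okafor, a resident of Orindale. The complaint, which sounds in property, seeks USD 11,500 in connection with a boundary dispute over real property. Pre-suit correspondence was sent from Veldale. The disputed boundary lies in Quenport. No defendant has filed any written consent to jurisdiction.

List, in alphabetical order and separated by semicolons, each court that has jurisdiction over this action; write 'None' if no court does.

the Orindale Court of Common Pleas

The Provincial Court of Fenfield:
  (a) The plaintiff resides in Galmarsh, which is not Orindale. Met.
  (b) The amount in controversy is $11,500, within the USD 25,000 ceiling — that alternative is enough. And the carve-out is inapplicable — the property lies in Quenport, not Fenfield. Met.
  (c) The claim is a property claim, not a tort claim, which satisfies one of the alternatives. Met.
  (d) No defendant resides in Fenfield (they reside in Galmarsh, Orindale). Not satisfied.
  → The court lacks jurisdiction.
The Civil Court of Syldora:
  (a) The amount in controversy is $11,500, within the 150,000 dollars ceiling, so one alternative holds. Met.
  (b) The plaintiff resides in Galmarsh, which is not Syldora, so one alternative holds. Met.
  (c) No defendant resides in Syldora (they reside in Galmarsh, Orindale). The proviso rescues it, though: the amount in controversy is $11,500, which meets the USD 11,000 floor. Satisfied.
  (d) The amount in controversy is USD 11,500, below the 50,000 dollars floor; no defendant is a corporation; the property lies in Quenport, not Syldora — no alternative holds. Condition not met.
  → At least one condition fails; no jurisdiction.
The Fenfield High Bench:
  (a) The claim is a property claim, not an employment claim, so one alternative holds. Met.
  (b) The plaintiff resides in Galmarsh, which is not Fenfield, so this disjunct is met. Satisfied.
  (c) The amount in controversy is 11,500 dollars, above the $11,000 ceiling; the plaintiff resides in Galmarsh, not Fenfield — every alternative fails. Not met.
  (d) The operative events occurred in Quenport, not Galmarsh. However, the claim is a property claim, so the 'unless' proviso supplies this condition. Met.
  → The court lacks jurisdiction.
The Orindale Court of Common Pleas:
  (a) Odelle Okafor resides in Orindale. Condition met.
  (b) The amount in controversy is $11,500, which meets the $10,000 floor. Met.
  (c) No defendant is a corporation; the claim is a property claim, not a tort claim — none of the alternatives is met. But the amount in controversy is USD 11,500, which meets the USD 11,500 floor, and the 'unless' clause therefore excuses the requirement. Satisfied.
  (d) The plaintiff resides in Galmarsh, not Orindale; the operative events occurred in Quenport, not Orindale — none of the alternatives is met. But the amount in controversy is 11,500 dollars, which meets the 10,500 dollars floor, and the 'unless' clause therefore excuses the requirement. Satisfied.
  (e) The amount in controversy is $11,500, within the 50,000 dollars ceiling. Condition met.
  → Every requirement is satisfied — jurisdiction.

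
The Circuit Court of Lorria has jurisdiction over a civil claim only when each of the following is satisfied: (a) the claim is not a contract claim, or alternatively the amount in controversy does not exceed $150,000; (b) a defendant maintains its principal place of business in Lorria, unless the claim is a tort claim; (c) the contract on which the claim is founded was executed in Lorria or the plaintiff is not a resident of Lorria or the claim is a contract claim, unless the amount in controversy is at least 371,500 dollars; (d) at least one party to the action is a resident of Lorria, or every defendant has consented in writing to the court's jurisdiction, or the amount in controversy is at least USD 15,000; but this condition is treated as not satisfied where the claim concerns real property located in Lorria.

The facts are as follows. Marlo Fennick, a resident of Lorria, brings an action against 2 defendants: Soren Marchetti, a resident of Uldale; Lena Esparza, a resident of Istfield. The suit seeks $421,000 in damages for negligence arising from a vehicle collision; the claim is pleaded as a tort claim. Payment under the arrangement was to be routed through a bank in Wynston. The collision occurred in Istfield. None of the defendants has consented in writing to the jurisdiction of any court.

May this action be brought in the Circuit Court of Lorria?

The Circuit Court of Lorria:
  (a) The claim is a tort claim, not a contract claim, so this disjunct is met. Met.
  (b) No defendant is a corporation. However, the claim is a tort claim, so the 'unless' proviso supplies this condition. Satisfied.
  (c) No contract (and hence no place of execution) is alleged; the plaintiff resides in Lorria; the claim is a tort claim, not a contract claim — none of the alternatives is met. But the amount in controversy is $421,000, which meets the 371,500 dollars floor, and the 'unless' clause therefore excuses the requirement. Condition met.
  (d) Marlo Fennick resides in Lorria, which satisfies one of the alternatives. The exception is not triggered, since the claim does not concern real property. Condition met.
  → All conditions met; jurisdiction exists.

Yes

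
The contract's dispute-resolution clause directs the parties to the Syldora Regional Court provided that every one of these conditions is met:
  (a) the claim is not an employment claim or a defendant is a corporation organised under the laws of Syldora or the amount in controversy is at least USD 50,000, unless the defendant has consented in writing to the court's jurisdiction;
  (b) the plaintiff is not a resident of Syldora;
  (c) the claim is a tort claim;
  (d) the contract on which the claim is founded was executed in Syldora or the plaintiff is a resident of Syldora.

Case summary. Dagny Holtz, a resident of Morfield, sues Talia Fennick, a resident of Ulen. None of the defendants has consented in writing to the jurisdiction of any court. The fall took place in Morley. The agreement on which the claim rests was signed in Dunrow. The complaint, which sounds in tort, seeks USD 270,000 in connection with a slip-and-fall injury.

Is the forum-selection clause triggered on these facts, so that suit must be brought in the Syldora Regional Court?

The Syldora Regional Court:
  (a) The claim is a tort claim, not an employment claim, so this disjunct is met. Condition met.
  (b) The plaintiff resides in Morfield, which is not Syldora. Met.
  (c) The claim is a tort claim. Condition met.
  (d) The contract was executed in Dunrow, not Syldora; the plaintiff resides in Morfield, not Syldora — none of the alternatives is met. Not met.
  → Forum clause is not triggered.

No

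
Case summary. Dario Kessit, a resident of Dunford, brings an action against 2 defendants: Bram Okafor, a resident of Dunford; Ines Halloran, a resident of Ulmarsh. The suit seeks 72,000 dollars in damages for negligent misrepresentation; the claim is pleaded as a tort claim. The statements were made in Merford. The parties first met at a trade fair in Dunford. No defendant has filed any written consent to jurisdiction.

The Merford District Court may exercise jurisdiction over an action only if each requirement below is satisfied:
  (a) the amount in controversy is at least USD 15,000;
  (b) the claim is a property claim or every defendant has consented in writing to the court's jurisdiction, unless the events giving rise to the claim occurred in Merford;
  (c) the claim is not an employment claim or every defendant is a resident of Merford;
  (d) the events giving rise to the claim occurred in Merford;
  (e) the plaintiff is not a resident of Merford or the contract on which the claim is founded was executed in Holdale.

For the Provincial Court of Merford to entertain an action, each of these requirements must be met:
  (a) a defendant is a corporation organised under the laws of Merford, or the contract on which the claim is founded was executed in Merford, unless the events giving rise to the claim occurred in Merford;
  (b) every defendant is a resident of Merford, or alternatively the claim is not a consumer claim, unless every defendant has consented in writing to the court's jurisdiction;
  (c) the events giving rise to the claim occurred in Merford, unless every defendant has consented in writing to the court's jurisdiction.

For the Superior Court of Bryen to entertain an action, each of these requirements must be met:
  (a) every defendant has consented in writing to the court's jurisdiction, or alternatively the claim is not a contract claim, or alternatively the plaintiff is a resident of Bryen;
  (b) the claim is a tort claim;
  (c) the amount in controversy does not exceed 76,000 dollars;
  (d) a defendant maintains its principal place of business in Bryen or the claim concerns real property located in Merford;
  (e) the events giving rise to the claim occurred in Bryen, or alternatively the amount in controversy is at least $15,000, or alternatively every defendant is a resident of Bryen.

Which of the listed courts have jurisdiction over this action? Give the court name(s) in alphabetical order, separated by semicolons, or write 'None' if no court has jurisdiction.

the Merford District Court; the Provincial Court of Merford

The Merford District Court:
  (a) The amount in controversy is $72,000, which meets the 15,000 dollars floor. Satisfied.
  (b) The claim is a tort claim, not a property claim; no such written consent has been filed — no alternative holds. But the operative events occurred in Merford, and the 'unless' clause therefore excuses the requirement. Condition met.
  (c) The claim is a tort claim, not an employment claim — that alternative is enough. Satisfied.
  (d) The operative events occurred in Merford. Met.
  (e) The plaintiff resides in Dunford, which is not Merford, which satisfies one of the alternatives. Condition met.
  → The court has jurisdiction.
The Provincial Court of Merford:
  (a) No defendant is a corporation; no contract (and hence no place of execution) is alleged — none of the alternatives is met. However, the operative events occurred in Merford, so the 'unless' proviso supplies this condition. Satisfied.
  (b) The claim is a tort claim, not a consumer claim — that alternative is enough. Met.
  (c) The operative events occurred in Merford. Met.
  → The court has jurisdiction.
The Superior Court of Bryen:
  (a) The claim is a tort claim, not a contract claim — that alternative is enough. Satisfied.
  (b) The claim is a tort claim. Satisfied.
  (c) The amount in controversy is USD 72,000, within the 76,000 dollars ceiling. Satisfied.
  (d) No defendant is a corporation; the claim does not concern real property — every alternative fails. Fails.
  (e) The amount in controversy is USD 72,000, which meets the 15,000 dollars floor, which satisfies one of the alternatives. Met.
  → At least one condition fails; no jurisdiction.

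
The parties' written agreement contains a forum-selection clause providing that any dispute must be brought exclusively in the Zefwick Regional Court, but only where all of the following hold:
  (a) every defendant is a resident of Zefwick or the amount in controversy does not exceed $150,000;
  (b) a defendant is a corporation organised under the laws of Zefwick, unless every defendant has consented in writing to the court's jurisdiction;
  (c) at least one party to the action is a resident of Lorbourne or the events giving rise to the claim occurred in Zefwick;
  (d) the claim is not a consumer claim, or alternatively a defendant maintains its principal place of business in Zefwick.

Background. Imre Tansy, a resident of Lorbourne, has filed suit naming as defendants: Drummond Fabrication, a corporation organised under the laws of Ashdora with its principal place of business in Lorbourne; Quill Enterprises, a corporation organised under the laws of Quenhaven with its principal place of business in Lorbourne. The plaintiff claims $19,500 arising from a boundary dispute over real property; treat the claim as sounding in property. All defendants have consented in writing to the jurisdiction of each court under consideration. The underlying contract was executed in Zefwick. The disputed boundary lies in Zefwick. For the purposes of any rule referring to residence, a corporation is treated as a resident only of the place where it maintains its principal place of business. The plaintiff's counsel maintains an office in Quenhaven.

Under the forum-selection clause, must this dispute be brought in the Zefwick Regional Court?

The Zefwick Regional Court:
  (a) The amount in controversy is USD 19,500, within the 150,000 dollars ceiling, so this disjunct is met. Met.
  (b) The corporate defendant(s) are organised in Ashdora, Quenhaven, not Zefwick. However, every defendant has filed written consent, so the 'unless' proviso supplies this condition. Met.
  (c) Imre Tansy resides in Lorbourne, which satisfies one of the alternatives. Satisfied.
  (d) The claim is a property claim, not a consumer claim, which satisfies one of the alternatives. Met.
  → Forum clause is triggered.

Yes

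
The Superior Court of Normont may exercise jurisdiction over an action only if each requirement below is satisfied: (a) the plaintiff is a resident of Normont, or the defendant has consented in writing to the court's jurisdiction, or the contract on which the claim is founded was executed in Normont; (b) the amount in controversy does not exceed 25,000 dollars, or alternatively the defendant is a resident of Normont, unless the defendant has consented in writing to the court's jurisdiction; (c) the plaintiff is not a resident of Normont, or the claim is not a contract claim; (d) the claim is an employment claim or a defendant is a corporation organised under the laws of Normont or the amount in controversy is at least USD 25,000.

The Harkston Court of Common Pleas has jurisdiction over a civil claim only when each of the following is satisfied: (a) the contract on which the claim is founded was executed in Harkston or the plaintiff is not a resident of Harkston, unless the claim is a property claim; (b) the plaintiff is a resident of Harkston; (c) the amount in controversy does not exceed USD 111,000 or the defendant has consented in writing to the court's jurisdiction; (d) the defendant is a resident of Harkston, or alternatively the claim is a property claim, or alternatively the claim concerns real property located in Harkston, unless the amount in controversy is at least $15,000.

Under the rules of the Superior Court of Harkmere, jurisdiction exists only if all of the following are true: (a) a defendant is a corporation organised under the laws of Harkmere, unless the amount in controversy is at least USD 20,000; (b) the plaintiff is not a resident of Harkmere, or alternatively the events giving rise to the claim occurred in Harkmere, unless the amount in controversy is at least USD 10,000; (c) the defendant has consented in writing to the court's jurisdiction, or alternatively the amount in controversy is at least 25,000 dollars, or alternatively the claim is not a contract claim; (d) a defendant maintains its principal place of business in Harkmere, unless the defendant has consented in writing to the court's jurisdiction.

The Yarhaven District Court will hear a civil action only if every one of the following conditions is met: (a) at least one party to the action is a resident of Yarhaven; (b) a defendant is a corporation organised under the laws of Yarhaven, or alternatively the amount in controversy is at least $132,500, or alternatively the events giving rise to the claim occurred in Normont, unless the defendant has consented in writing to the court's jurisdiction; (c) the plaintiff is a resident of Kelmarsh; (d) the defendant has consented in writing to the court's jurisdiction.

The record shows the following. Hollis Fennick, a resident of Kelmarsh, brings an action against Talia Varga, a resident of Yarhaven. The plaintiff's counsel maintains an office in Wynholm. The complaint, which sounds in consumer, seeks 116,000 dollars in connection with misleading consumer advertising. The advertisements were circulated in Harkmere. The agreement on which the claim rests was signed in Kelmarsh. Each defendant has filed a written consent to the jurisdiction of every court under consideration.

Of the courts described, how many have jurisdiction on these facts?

The Superior Court of Normont:
  (a) Every defendant has filed written consent, so one alternative holds. Satisfied.
  (b) The amount in controversy is $116,000, above the 25,000 dollars ceiling; the defendant resides in Yarhaven, not Normont — every alternative fails. However, every defendant has filed written consent, so the 'unless' proviso supplies this condition. Met.
  (c) The plaintiff resides in Kelmarsh, which is not Normont, which satisfies one of the alternatives. Condition met.
  (d) The amount in controversy is 116,000 dollars, which meets the USD 25,000 floor, so this disjunct is met. Satisfied.
  → The court has jurisdiction.
The Harkston Court of Common Pleas:
  (a) The plaintiff resides in Kelmarsh, which is not Harkston, which satisfies one of the alternatives. Condition met.
  (b) The plaintiff resides in Kelmarsh, not Harkston. Condition not met.
  (c) Every defendant has filed written consent, so one alternative holds. Condition met.
  (d) The defendant resides in Yarhaven, not Harkston; the claim is a consumer claim, not a property claim; the claim does not concern real property — none of the alternatives is met. The proviso rescues it, though: the amount in controversy is 116,000 dollars, which meets the 15,000 dollars floor. Satisfied.
  → At least one condition fails; no jurisdiction.
The Superior Court of Harkmere:
  (a) No defendant is a corporation. The proviso rescues it, though: the amount in controversy is $116,000, which meets the 20,000 dollars floor. Satisfied.
  (b) The plaintiff resides in Kelmarsh, which is not Harkmere, which satisfies one of the alternatives. Satisfied.
  (c) Every defendant has filed written consent, so one alternative holds. Satisfied.
  (d) No defendant is a corporation. However, every defendant has filed written consent, so the 'unless' proviso supplies this condition. Condition met.
  → Every requirement is satisfied — jurisdiction.
The Yarhaven District Court:
  (a) Talia Varga resides in Yarhaven. Satisfied.
  (b) No defendant is a corporation; the amount in controversy is 116,000 dollars, below the USD 132,500 floor; the operative events occurred in Harkmere, not Normont — every alternative fails. However, every defendant has filed written consent, so the 'unless' proviso supplies this condition. Met.
  (c) The plaintiff resides in Kelmarsh. Satisfied.
  (d) Every defendant has filed written consent. Satisfied.
  → Jurisdiction lies.
Courts with jurisdiction: the Superior Court of Normont, the Superior Court of Harkmere, the Yarhaven District Court — 3 in total.

3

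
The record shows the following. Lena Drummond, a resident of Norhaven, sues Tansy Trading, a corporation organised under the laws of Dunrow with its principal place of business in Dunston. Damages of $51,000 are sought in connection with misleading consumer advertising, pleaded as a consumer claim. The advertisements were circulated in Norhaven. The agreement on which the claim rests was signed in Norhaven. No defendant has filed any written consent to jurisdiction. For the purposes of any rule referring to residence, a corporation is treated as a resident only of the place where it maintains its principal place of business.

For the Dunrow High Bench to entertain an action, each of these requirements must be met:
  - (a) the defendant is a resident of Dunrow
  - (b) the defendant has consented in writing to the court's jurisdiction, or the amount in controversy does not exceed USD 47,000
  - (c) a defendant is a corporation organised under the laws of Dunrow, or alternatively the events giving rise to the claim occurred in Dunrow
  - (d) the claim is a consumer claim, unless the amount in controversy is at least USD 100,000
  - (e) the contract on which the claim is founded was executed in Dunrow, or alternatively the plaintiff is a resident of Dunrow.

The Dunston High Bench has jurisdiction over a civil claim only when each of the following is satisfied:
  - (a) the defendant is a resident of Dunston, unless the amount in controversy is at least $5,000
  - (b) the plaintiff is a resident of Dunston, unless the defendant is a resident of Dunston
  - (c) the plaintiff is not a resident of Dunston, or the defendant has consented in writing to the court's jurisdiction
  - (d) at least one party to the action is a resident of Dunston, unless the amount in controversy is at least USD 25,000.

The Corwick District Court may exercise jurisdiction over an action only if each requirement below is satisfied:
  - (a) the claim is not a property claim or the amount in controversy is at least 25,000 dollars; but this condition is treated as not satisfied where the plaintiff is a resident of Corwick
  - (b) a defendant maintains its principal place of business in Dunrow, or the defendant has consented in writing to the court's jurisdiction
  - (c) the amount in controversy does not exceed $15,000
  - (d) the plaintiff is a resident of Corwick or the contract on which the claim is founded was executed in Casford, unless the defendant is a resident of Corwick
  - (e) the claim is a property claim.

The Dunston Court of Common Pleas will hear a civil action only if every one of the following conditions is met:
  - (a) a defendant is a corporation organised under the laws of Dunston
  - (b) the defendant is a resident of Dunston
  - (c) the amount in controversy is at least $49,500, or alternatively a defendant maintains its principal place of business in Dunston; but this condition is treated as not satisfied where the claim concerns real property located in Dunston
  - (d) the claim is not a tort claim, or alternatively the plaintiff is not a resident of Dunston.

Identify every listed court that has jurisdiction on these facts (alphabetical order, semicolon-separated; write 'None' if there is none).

the Dunston High Bench

The Dunrow High Bench:
  (a) The defendant resides in Dunston, not Dunrow. Not met.
  (b) No such written consent has been filed; the amount in controversy is USD 51,000, above the USD 47,000 ceiling — every alternative fails. Fails.
  (c) Tansy Trading is organised under the laws of Dunrow, so one alternative holds. Condition met.
  (d) The claim is a consumer claim. Met.
  (e) The contract was executed in Norhaven, not Dunrow; the plaintiff resides in Norhaven, not Dunrow — every alternative fails. Not satisfied.
  → At least one condition fails; no jurisdiction.
The Dunston High Bench:
  (a) The defendant resides in Dunston. Condition met.
  (b) The plaintiff resides in Norhaven, not Dunston. But the defendant resides in Dunston, and the 'unless' clause therefore excuses the requirement. Satisfied.
  (c) The plaintiff resides in Norhaven, which is not Dunston, which satisfies one of the alternatives. Condition met.
  (d) Tansy Trading resides in Dunston. Condition met.
  → All conditions met; jurisdiction exists.
The Corwick District Court:
  (a) The claim is a consumer claim, not a property claim, so one alternative holds. The exception is not triggered, since the plaintiff resides in Norhaven, not Corwick. Met.
  (b) The corporate defendant(s) have their principal place of business in Dunston, not Dunrow; no such written consent has been filed — none of the alternatives is met. Fails.
  (c) The amount in controversy is 51,000 dollars, above the $15,000 ceiling. Fails.
  (d) The plaintiff resides in Norhaven, not Corwick; the contract was executed in Norhaven, not Casford — no alternative holds. The proviso offers no rescue either, since the defendant resides in Dunston, not Corwick. Condition not met.
  (e) The claim is a consumer claim, not a property claim. Not met.
  → No jurisdiction.
The Dunston Court of Common Pleas:
  (a) The corporate defendant(s) are organised in Dunrow, not Dunston. Not met.
  (b) The defendant resides in Dunston. Condition met.
  (c) The amount in controversy is 51,000 dollars, which meets the USD 49,500 floor, so this disjunct is met. The exception is not triggered, since the claim does not concern real property. Met.
  (d) The claim is a consumer claim, not a tort claim, so one alternative holds. Met.
  → No jurisdiction.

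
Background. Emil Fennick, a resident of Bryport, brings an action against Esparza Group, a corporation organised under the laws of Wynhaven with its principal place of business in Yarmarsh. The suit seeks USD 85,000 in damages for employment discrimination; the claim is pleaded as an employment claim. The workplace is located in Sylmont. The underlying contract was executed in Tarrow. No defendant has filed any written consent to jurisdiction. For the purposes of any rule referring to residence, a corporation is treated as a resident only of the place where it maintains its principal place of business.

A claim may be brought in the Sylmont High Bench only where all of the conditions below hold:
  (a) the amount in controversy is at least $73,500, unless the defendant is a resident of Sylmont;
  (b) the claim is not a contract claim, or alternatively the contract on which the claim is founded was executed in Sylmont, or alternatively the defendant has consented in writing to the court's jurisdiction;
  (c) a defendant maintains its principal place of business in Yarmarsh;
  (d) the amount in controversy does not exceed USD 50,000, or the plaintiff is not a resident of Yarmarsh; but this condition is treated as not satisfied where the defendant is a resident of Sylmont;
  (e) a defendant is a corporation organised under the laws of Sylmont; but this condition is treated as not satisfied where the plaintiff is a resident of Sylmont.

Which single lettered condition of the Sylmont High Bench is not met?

The Sylmont High Bench:
  (a) The amount in controversy is USD 85,000, which meets the $73,500 floor. Met.
  (b) The claim is an employment claim, not a contract claim, so this disjunct is met. Met.
  (c) Esparza Group has its principal place of business in Yarmarsh. Condition met.
  (d) The plaintiff resides in Bryport, which is not Yarmarsh — that alternative is enough. The carve-out does not apply: the defendant resides in Yarmarsh, not Sylmont. Satisfied.
  (e) The corporate defendant(s) are organised in Wynhaven, not Sylmont. Not satisfied.
Only condition (e) fails.

(e)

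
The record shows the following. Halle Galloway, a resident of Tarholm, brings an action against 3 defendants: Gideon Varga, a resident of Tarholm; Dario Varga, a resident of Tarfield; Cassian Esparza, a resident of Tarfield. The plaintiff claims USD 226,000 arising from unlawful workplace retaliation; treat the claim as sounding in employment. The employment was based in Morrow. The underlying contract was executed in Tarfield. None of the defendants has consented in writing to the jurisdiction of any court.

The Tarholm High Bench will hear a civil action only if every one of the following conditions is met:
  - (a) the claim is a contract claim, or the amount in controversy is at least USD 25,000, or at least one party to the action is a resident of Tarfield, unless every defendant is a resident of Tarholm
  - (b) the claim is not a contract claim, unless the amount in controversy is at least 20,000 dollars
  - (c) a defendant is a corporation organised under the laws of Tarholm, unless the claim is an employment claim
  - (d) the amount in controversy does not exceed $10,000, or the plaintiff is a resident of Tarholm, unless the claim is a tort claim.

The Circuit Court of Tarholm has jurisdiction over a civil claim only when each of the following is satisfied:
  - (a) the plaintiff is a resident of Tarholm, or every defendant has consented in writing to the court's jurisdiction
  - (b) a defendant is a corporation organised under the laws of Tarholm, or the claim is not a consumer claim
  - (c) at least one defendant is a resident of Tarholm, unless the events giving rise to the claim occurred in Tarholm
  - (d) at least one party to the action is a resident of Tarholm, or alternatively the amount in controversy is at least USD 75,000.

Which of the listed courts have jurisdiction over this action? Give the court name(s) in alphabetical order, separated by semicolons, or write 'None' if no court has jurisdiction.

The Tarholm High Bench:
  (a) The amount in controversy is USD 226,000, which meets the 25,000 dollars floor, which satisfies one of the alternatives. Condition met.
  (b) The claim is an employment claim, not a contract claim. Met.
  (c) No defendant is a corporation. The proviso rescues it, though: the claim is an employment claim. Met.
  (d) The plaintiff resides in Tarholm, so one alternative holds. Condition met.
  → All conditions met; jurisdiction exists.
The Circuit Court of Tarholm:
  (a) The plaintiff resides in Tarholm, which satisfies one of the alternatives. Met.
  (b) The claim is an employment claim, not a consumer claim, so this disjunct is met. Met.
  (c) Gideon Varga resides in Tarholm. Met.
  (d) Halle Galloway resides in Tarholm, which satisfies one of the alternatives. Satisfied.
  → All conditions met; jurisdiction exists.

the Circuit Court of Tarholm; the Tarholm High Bench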